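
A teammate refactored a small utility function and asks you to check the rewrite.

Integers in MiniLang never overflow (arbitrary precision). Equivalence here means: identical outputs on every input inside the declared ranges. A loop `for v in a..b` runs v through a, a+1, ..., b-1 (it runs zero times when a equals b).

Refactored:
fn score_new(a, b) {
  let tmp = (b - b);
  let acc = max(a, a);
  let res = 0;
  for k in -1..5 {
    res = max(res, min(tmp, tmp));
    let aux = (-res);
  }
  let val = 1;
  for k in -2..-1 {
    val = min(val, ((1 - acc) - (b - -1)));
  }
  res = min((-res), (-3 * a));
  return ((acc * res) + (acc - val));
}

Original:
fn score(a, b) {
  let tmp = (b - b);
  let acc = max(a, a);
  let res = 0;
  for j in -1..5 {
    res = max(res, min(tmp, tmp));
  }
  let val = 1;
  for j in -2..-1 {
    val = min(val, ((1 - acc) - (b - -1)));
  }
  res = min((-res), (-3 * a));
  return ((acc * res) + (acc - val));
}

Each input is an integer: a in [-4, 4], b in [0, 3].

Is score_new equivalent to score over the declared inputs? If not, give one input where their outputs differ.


Equivalent — the differences include local variable names differ; also statement counts differ, yet no declared input distinguishes the two.
Spot check at a=-1, b=1 — score: tmp := 0 | acc := -1 | res := 0 | iter j=-1: | res := 0 | iter j=0: | res := 0 | iter j=1: | res := 0 | iter j=2: | res := 0 | iter j=3: | res := 0 | iter j=4: | res := 0 | val := 1 | iter j=-2: | val := 0 | res := 0 | result -1. score_new: tmp := 0 | acc := -1 | res := 0 | iter k=-1: | res := 0 | aux := 0 | iter k=0: | res := 0 | aux := 0 | iter k=1: | res := 0 | aux := 0 | iter k=2: | res := 0 | aux := 0 | iter k=3: | res := 0 | aux := 0 | iter k=4: | res := 0 | aux := 0 | val := 1 | iter k=-2: | val := 0 | res := 0 | result -1. Both give -1.
Across all 36 domain points the two functions coincide.
verdict: equivalent


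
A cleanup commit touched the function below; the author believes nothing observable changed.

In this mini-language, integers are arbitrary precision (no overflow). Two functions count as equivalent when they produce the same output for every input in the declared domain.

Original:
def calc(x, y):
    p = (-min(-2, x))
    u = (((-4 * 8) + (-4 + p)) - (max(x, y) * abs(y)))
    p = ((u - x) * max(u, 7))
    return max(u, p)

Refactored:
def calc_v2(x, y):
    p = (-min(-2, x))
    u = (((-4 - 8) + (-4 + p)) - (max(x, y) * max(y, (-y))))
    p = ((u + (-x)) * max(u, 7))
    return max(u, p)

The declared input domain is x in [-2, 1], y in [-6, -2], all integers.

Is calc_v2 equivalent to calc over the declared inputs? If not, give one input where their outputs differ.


Evaluate both at x=-2, y=-6.
calc: p = 2; u = -22; p = -140; return -22
calc_v2: p = 2; u = -2; p = 0; return 0
-22 vs 0 — the two versions disagree here.
verdict: not equivalent; witness: x=-2, y=-6


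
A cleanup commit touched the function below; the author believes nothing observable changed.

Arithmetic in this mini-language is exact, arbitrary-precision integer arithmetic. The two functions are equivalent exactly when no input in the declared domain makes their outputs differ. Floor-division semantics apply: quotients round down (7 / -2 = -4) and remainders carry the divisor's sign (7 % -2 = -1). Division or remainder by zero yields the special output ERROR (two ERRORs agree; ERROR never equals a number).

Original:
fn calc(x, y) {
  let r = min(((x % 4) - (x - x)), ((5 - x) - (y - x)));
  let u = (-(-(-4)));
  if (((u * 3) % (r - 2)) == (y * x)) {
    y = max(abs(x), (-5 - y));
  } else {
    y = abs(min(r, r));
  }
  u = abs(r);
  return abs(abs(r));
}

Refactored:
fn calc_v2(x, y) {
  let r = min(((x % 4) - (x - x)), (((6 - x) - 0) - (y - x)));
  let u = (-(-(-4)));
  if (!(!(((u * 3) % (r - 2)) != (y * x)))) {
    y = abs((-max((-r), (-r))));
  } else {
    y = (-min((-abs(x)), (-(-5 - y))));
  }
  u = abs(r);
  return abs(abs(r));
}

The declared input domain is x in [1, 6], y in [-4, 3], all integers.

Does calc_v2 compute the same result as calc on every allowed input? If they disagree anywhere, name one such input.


Consider the input x=3, y=3.
calc: r = 2; u = -4; division by zero -> ERROR
calc_v2: r = 3; u = -4; (!(!(((u * 3) % (r - 2)) != (y * x)))) -> true; y = 3; u = 3; return 3
ERROR against 3: the behavior changed.
verdict: not equivalent; witness: x=3, y=3


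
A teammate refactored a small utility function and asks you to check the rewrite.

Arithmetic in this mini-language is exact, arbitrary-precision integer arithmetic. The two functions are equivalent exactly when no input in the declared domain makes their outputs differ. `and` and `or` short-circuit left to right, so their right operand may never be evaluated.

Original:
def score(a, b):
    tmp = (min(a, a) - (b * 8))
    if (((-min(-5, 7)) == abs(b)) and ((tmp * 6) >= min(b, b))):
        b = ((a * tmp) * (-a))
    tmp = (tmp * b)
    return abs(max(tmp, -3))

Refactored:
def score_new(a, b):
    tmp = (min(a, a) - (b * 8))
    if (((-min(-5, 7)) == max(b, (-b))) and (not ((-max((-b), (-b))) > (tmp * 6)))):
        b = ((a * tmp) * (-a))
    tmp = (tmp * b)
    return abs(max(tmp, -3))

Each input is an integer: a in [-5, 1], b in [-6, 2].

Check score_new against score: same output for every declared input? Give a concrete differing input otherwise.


Side by side, the visible changes include: comparison usage differs, plus boolean connective usage differs, plus min/max/abs usage differs.
As a probe, take a=-5, b=2: score runs tmp becomes -21; next (((-min(-5, 7)) == abs(b)) and ((tmp * 6) >= min(b, b))) evaluates to false; next tmp becomes -42; next final value 3; score_new runs tmp becomes -21; next (((-min(-5, 7)) == max(b, (-b))) and (not ((-max((-b), (-b))) > (tmp * 6)))) evaluates to false; next tmp becomes -42; next final value 3; both end at 3.
Across all 63 domain points the two functions coincide.
verdict: equivalent


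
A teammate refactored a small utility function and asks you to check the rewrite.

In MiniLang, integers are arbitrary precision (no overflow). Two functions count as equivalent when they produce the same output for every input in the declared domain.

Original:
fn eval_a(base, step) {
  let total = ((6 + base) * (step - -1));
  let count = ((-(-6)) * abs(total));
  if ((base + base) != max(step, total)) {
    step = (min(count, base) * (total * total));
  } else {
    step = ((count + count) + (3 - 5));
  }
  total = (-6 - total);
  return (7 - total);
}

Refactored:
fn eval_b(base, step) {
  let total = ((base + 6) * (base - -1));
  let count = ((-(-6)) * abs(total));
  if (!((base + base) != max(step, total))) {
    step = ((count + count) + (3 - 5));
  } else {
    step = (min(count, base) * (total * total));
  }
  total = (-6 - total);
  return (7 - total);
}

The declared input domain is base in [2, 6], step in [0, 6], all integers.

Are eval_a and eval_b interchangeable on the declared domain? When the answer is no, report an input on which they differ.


At base=2, step=0: eval_a gives 21, eval_b gives 37.
verdict: not equivalent; witness: base=2, step=0


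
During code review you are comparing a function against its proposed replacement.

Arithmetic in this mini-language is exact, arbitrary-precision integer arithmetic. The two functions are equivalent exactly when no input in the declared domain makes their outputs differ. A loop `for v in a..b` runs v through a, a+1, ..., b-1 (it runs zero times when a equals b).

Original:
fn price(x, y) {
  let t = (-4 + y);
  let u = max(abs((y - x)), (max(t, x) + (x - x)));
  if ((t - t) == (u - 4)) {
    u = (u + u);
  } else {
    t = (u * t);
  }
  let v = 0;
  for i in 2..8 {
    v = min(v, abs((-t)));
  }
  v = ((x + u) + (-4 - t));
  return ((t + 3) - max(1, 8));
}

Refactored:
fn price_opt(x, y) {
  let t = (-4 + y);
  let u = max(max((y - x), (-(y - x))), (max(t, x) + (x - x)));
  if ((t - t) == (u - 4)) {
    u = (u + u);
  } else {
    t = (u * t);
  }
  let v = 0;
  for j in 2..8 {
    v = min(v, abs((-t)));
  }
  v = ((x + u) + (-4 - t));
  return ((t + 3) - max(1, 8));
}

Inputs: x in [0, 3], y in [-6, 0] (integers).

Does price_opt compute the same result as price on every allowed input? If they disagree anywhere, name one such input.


Comparing the listings, the differences include: local variable names differ, and min/max/abs usage differs, and arithmetic usage differs.
One worked example (x=1, y=0) — price: t becomes -4; next u becomes 1; next ((t - t) == (u - 4)) evaluates to false; next t becomes -4; next v becomes 0; next at i=2:; next v becomes 0; next at i=3:; next v becomes 0; next at i=4:; next v becomes 0; next at i=5:; next v becomes 0; next at i=6:; next v becomes 0; next at i=7:; next v becomes 0; next v becomes 2; next final value -9; price_opt: t becomes -4; next u becomes 1; next ((t - t) == (u - 4)) evaluates to false; next t becomes -4; next v becomes 0; next at j=2:; next v becomes 0; next at j=3:; next v becomes 0; next at j=4:; next v becomes 0; next at j=5:; next v becomes 0; next at j=6:; next v becomes 0; next at j=7:; next v becomes 0; next v becomes 2; next final value -9; agreement on -9.
Sweeping the whole domain (28 inputs) finds no disagreement.
verdict: equivalent


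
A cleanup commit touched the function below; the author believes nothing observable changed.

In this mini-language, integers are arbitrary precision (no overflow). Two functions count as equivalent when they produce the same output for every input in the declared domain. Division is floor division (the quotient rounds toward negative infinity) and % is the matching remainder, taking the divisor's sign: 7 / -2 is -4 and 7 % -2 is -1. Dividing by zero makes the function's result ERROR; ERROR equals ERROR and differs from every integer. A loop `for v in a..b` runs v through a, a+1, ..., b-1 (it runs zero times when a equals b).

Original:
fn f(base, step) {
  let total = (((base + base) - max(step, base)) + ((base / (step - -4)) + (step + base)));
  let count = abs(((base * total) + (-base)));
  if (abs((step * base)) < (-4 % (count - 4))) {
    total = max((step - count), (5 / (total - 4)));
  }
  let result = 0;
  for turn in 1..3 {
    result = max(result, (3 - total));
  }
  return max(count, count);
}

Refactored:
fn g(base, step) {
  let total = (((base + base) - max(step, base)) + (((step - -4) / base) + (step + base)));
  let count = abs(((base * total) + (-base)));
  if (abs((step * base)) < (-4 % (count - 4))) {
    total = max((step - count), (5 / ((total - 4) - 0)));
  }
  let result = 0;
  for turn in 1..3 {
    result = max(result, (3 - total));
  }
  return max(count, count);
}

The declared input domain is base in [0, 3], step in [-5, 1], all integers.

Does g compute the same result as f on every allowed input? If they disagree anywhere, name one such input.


There is a counterexample at base=0, step=-5: 0 on one side, ERROR on the other.
f: total := -5 | count := 0 | (abs((step * base)) < (-4 % (count - 4))): false | result := 0 | iter turn=1: | result := 8 | iter turn=2: | result := 8 | result 0
g: divide-by-zero, output ERROR
verdict: not equivalent; witness: base=0, step=-5


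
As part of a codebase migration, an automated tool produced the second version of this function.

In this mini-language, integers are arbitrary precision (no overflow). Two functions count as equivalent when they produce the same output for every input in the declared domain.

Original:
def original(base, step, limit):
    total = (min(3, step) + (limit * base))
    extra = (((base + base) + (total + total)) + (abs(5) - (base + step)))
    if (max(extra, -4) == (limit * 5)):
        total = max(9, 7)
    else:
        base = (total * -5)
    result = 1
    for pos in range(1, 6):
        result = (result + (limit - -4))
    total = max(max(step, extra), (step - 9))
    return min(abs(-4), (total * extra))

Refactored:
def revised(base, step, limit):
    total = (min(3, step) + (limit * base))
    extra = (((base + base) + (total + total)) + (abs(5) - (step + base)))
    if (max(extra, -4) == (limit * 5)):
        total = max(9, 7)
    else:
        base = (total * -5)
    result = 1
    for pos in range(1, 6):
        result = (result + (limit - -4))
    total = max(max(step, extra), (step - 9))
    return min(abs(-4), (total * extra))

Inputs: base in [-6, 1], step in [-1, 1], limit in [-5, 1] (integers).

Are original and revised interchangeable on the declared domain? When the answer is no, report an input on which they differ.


Reading the diff, among the changes: same computation, different form.
One worked example (base=0, step=0, limit=-5) — original: total = 0; extra = 5; (max(extra, -4) == (limit * 5)) -> false; base = 0; result = 1; [pos=1]; result = 0; [pos=2]; result = -1; [pos=3]; result = -2; [pos=4]; result = -3; [pos=5]; result = -4; total = 5; return 4; revised: total = 0; extra = 5; (max(extra, -4) == (limit * 5)) -> false; base = 0; result = 1; [pos=1]; result = 0; [pos=2]; result = -1; [pos=3]; result = -2; [pos=4]; result = -3; [pos=5]; result = -4; total = 5; return 4; agreement on 4.
An exhaustive pass over the 168 declared inputs shows identical outputs.
verdict: equivalent


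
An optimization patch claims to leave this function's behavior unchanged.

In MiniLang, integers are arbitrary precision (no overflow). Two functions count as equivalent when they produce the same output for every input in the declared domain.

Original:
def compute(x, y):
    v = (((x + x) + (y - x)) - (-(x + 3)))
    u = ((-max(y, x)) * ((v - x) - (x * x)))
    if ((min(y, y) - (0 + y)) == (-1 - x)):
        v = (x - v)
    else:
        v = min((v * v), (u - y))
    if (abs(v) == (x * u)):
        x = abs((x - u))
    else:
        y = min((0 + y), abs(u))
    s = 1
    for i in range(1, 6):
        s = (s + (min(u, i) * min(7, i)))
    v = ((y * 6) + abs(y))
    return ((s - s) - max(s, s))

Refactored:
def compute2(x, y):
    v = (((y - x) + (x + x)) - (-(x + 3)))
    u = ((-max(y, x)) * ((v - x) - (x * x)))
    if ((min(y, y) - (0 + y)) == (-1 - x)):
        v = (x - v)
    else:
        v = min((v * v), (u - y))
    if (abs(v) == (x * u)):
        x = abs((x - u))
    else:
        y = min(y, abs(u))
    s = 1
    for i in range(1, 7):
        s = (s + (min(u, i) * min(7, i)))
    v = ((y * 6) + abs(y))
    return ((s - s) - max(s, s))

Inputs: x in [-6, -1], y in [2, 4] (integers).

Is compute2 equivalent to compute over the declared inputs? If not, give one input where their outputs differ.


The rewrite breaks on x=-6, y=2, where the results are -56 and -92.
compute: v=-7, then u=74, then ((min(y, y) - (0 + y)) == (-1 - x)) is false, then v=49, then (abs(v) == (x * u)) is false, then y=2, then s=1, then (i=1), then s=2, then (i=2), then s=6, then (i=3), then s=15, then (i=4), then s=31, then (i=5), then s=56, then v=14, then returns -56
compute2: v=-7, then u=74, then ((min(y, y) - (0 + y)) == (-1 - x)) is false, then v=49, then (abs(v) == (x * u)) is false, then y=2, then s=1, then (i=1), then s=2, then (i=2), then s=6, then (i=3), then s=15, then (i=4), then s=31, then (i=5), then s=56, then (i=6), then s=92, then v=14, then returns -92
verdict: not equivalent; witness: x=-6, y=2


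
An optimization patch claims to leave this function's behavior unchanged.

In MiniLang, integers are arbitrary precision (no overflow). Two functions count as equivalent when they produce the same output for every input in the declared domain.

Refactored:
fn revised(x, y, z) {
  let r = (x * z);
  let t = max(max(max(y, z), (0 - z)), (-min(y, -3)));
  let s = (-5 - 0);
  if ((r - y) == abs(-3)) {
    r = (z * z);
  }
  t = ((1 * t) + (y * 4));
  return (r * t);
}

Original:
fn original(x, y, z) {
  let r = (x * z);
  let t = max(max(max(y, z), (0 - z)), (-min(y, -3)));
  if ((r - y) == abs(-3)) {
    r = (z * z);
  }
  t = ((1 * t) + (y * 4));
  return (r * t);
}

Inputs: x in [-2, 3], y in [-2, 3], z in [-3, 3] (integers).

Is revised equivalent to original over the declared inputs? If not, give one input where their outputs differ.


Comparing the listings, the differences include: statement counts differ, plus arithmetic usage differs, plus constant usage differs, plus local variable names differ.
As a probe, take x=0, y=-1, z=2: original runs r := 0 | t := 3 | ((r - y) == abs(-3)): false | t := -1 | result 0; revised runs r := 0 | t := 3 | s := -5 | ((r - y) == abs(-3)): false | t := -1 | result 0; both end at 0.
Every one of the 252 inputs gives matching results.
verdict: equivalent


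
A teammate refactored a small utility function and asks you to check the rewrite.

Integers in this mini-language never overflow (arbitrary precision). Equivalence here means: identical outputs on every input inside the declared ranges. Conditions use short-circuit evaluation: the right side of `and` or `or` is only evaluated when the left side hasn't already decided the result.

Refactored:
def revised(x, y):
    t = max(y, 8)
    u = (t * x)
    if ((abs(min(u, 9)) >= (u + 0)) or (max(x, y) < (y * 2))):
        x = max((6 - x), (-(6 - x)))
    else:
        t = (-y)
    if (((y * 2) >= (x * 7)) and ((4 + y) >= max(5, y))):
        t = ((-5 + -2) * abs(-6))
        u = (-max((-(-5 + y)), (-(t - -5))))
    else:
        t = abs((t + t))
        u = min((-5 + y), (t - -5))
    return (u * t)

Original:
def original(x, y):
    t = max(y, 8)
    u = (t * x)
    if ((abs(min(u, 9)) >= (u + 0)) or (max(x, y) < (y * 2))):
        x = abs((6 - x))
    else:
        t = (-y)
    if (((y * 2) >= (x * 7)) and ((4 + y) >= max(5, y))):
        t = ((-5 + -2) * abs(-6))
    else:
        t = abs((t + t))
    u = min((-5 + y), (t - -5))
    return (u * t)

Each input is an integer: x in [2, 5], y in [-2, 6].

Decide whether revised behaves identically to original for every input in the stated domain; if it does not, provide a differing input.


Although min/max/abs usage differs, and statement counts differ, and arithmetic usage differs, and constant usage differs, 36/36 inputs agree.
verdict: equivalent


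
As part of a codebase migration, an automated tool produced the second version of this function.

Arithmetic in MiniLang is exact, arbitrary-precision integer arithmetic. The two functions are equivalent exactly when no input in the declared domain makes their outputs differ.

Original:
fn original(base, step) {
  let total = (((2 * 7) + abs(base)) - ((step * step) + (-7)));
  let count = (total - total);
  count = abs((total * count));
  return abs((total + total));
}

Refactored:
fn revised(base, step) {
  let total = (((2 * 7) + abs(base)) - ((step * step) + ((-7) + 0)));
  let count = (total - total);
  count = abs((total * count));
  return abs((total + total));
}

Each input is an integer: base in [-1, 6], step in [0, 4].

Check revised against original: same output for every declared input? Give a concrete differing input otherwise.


Behavior is preserved: although arithmetic usage differs; and constant usage differs, the outputs never diverge.
As a probe, take base=6, step=1: original runs total=26, then count=0, then count=0, then returns 52; revised runs total=26, then count=0, then count=0, then returns 52; both end at 52.
Sweeping the whole domain (40 inputs) finds no disagreement.
verdict: equivalent


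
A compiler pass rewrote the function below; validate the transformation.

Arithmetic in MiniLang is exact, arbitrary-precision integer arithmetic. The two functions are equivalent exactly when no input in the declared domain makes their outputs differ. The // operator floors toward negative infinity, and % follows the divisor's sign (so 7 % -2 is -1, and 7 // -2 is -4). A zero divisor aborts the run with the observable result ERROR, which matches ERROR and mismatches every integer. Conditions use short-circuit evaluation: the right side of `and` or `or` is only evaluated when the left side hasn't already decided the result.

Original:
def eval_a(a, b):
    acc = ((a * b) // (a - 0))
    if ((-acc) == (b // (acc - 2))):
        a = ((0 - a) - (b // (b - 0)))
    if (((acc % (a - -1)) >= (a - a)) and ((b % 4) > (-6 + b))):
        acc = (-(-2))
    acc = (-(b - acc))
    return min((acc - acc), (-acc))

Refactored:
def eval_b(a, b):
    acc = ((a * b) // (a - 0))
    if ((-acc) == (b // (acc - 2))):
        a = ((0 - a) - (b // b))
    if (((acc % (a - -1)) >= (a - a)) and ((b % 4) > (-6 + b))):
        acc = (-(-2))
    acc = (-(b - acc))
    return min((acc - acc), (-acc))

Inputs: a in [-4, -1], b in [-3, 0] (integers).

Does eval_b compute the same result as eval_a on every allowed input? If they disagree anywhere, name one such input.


Equivalent — the differences include arithmetic usage differs; also constant usage differs, yet no declared input distinguishes the two.
Tracing a=-1, b=0: eval_a: acc = 0; ((-acc) == (b // (acc - 2))) -> true; division by zero -> ERROR | eval_b: acc = 0; ((-acc) == (b // (acc - 2))) -> true; division by zero -> ERROR — matching result ERROR.
Sweeping the whole domain (16 inputs) finds no disagreement.
verdict: equivalent


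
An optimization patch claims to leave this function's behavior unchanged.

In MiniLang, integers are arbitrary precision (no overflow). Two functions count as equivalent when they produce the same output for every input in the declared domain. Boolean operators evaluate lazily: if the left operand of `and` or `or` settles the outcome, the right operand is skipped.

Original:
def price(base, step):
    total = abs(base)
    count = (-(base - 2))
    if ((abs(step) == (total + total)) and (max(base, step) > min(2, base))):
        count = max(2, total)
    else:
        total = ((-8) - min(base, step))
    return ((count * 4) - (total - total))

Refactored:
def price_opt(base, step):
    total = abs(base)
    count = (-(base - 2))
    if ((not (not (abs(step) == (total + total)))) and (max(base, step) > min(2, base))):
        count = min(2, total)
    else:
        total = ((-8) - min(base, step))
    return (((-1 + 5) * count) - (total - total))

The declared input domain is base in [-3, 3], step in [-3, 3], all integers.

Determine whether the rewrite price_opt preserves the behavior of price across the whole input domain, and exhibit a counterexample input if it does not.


Not equivalent: base=-1, step=2 separates them (8 vs 4).
price: total=1, then count=3, then ((abs(step) == (total + total)) and (max(base, step) > min(2, base))) is true, then count=2, then returns 8
price_opt: total=1, then count=3, then ((not (not (abs(step) == (total + total)))) and (max(base, step) > min(2, base))) is true, then count=1, then returns 4
verdict: not equivalent; witness: base=-1, step=2


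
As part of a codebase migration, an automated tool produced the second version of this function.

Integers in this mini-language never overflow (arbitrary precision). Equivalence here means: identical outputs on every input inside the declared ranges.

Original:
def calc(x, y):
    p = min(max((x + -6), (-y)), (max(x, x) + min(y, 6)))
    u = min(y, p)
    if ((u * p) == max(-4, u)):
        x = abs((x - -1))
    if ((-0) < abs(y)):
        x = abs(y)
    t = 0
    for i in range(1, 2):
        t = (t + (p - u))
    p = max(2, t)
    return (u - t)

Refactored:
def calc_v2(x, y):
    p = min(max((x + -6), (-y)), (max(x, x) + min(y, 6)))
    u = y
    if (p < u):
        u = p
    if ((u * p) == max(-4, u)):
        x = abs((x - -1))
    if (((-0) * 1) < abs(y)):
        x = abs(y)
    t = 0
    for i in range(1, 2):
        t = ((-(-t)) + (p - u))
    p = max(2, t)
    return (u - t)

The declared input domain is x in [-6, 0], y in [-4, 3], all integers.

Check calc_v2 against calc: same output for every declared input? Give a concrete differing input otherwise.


Although constant usage differs, and statement counts differ, and arithmetic usage differs, and min/max/abs usage differs, and branching structure differs, and comparison usage differs, 56/56 inputs agree.
verdict: equivalent


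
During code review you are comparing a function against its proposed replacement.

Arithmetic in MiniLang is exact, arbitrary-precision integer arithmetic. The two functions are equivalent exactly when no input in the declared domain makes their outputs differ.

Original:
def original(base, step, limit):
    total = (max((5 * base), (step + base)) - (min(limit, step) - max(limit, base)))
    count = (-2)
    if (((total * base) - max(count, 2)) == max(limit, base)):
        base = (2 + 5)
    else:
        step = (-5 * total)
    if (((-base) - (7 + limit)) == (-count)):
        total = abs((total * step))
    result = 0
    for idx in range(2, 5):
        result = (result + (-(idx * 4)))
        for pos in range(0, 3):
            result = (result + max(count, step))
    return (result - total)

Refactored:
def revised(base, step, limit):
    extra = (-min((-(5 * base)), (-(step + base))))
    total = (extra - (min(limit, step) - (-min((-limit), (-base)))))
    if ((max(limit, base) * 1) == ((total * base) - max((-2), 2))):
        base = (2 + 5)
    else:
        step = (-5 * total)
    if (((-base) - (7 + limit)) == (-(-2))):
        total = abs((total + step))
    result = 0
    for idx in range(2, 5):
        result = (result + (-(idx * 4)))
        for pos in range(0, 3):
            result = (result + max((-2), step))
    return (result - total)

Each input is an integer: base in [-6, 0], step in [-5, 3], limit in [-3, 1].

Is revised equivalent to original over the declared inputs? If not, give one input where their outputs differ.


Evaluate both at base=-6, step=-5, limit=-3.
original: total = -9; count = -2; (((total * base) - max(count, 2)) == max(limit, base)) -> false; step = 45; (((-base) - (7 + limit)) == (-count)) -> true; total = 405; result = 0; [idx=2]; result = -8; [pos=0]; result = 37; [pos=1]; result = 82; [pos=2]; result = 127; [idx=3]; result = 115; [pos=0]; result = 160; [pos=1]; result = 205; [pos=2]; result = 250; [idx=4]; result = 234; [pos=0]; result = 279; [pos=1]; result = 324; [pos=2]; result = 369; return -36
revised: extra = -11; total = -9; ((max(limit, base) * 1) == ((total * base) - max((-2), 2))) -> false; step = 45; (((-base) - (7 + limit)) == (-(-2))) -> true; total = 36; result = 0; [idx=2]; result = -8; [pos=0]; result = 37; [pos=1]; result = 82; [pos=2]; result = 127; [idx=3]; result = 115; [pos=0]; result = 160; [pos=1]; result = 205; [pos=2]; result = 250; [idx=4]; result = 234; [pos=0]; result = 279; [pos=1]; result = 324; [pos=2]; result = 369; return 333
-36 against 333: the behavior changed.
verdict: not equivalent; witness: base=-6, step=-5, limit=-3


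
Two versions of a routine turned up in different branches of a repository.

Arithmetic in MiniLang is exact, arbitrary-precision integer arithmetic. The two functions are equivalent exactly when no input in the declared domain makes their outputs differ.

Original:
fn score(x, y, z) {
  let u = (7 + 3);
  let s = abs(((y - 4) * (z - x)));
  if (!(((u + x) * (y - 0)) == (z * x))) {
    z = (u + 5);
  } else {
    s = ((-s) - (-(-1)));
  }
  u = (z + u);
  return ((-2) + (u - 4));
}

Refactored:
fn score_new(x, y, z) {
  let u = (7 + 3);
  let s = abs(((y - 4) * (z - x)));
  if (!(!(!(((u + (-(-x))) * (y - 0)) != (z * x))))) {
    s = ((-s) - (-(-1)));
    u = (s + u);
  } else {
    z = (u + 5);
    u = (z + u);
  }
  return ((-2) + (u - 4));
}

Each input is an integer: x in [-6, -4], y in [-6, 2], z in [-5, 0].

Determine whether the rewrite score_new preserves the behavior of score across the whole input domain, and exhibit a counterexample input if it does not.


These are not equivalent — on x=-6, y=0, z=0 the outputs split (4 vs -21).
score: u becomes 10; next s becomes 24; next (!(((u + x) * (y - 0)) == (z * x))) evaluates to false; next s becomes -25; next u becomes 10; next final value 4
score_new: u becomes 10; next s becomes 24; next (!(!(!(((u + (-(-x))) * (y - 0)) != (z * x))))) evaluates to true; next s becomes -25; next u becomes -15; next final value -21
verdict: not equivalent; witness: x=-6, y=0, z=0


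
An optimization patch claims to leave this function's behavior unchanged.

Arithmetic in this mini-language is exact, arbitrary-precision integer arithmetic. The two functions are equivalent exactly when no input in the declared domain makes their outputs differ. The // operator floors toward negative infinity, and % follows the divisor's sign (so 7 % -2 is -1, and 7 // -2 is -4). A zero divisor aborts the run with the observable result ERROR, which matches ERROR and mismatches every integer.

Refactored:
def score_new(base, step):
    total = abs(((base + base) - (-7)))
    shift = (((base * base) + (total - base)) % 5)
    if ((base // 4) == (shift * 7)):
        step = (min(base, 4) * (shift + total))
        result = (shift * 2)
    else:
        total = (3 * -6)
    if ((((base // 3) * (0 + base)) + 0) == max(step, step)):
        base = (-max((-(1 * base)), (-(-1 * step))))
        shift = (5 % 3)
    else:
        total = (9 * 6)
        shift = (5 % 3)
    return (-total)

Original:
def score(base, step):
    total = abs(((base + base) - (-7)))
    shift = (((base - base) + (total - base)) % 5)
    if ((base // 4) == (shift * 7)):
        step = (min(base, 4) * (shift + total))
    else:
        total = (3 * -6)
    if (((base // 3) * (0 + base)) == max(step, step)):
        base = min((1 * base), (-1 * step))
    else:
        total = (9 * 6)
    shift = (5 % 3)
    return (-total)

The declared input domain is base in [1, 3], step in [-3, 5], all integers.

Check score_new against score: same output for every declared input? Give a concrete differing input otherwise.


The rewrite breaks on base=3, step=3, where the results are -54 and 18.
score: total = 13; shift = 0; ((base // 4) == (shift * 7)) -> true; step = 39; (((base // 3) * (0 + base)) == max(step, step)) -> false; total = 54; shift = 2; return -54
score_new: total = 13; shift = 4; ((base // 4) == (shift * 7)) -> false; total = -18; ((((base // 3) * (0 + base)) + 0) == max(step, step)) -> true; base = -3; shift = 2; return 18
verdict: not equivalent; witness: base=3, step=3


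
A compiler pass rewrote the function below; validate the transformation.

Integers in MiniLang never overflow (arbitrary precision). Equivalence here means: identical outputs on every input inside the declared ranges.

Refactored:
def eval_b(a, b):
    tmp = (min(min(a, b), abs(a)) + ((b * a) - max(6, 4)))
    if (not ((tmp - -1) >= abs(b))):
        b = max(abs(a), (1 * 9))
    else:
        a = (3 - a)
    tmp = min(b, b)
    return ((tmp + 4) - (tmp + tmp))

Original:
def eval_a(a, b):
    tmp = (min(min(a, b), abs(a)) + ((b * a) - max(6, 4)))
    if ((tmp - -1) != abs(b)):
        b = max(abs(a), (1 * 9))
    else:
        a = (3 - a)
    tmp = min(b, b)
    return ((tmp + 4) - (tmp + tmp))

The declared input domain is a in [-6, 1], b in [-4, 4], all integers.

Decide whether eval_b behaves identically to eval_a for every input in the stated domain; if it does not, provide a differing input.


Run the pair on a=-6, b=-4.
eval_a: tmp := 12 | ((tmp - -1) != abs(b)): true | b := 9 | tmp := 9 | result -5
eval_b: tmp := 12 | (not ((tmp - -1) >= abs(b))): false | a := 9 | tmp := -4 | result 8
-5 != 8, so the rewrite changes behavior.
verdict: not equivalent; witness: a=-6, b=-4


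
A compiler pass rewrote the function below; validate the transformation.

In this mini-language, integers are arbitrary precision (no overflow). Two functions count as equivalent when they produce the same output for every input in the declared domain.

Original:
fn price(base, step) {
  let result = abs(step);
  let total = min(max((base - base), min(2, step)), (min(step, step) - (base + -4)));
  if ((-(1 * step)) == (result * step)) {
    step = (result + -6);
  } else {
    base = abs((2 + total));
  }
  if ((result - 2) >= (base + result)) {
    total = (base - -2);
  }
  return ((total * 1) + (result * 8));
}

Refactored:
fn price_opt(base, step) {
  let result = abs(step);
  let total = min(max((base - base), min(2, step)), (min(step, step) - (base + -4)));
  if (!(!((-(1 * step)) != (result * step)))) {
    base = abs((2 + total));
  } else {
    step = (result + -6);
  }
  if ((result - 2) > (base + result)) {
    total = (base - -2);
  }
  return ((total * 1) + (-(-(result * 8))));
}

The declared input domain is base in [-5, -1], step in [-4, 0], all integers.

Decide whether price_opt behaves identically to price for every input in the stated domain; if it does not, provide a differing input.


The suspicious edit (`((result - 2) >= (base + result))` became `((result - 2) > (base + result))`) never changes the result for any input inside the declared domain.
One worked example (base=-1, step=-1) — price: result = 1; total = 0; ((-(1 * step)) == (result * step)) -> false; base = 2; ((result - 2) >= (base + result)) -> false; return 8; price_opt: result = 1; total = 0; (!(!((-(1 * step)) != (result * step)))) -> true; base = 2; ((result - 2) > (base + result)) -> false; return 8; agreement on 8.
Across all 25 domain points the two functions coincide.
verdict: equivalent


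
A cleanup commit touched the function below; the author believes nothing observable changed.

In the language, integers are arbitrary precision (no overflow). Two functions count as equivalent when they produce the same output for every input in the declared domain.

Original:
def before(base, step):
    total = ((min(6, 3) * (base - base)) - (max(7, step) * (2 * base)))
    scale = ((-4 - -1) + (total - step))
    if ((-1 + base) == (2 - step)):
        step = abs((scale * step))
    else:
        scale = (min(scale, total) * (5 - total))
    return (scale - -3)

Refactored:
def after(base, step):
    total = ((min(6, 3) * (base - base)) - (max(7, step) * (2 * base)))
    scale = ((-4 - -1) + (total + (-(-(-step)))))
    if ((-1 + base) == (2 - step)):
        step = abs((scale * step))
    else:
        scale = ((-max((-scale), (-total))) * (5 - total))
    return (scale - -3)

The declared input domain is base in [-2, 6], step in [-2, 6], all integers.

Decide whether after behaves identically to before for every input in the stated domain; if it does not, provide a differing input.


Behavior is preserved: although min/max/abs usage differs; arithmetic usage differs, the outputs never diverge.
Spot check at base=0, step=3 — before: total becomes 0; next scale becomes -6; next ((-1 + base) == (2 - step)) evaluates to true; next step becomes 18; next final value -3. after: total becomes 0; next scale becomes -6; next ((-1 + base) == (2 - step)) evaluates to true; next step becomes 18; next final value -3. Both give -3.
Every one of the 81 inputs gives matching results.
verdict: equivalent


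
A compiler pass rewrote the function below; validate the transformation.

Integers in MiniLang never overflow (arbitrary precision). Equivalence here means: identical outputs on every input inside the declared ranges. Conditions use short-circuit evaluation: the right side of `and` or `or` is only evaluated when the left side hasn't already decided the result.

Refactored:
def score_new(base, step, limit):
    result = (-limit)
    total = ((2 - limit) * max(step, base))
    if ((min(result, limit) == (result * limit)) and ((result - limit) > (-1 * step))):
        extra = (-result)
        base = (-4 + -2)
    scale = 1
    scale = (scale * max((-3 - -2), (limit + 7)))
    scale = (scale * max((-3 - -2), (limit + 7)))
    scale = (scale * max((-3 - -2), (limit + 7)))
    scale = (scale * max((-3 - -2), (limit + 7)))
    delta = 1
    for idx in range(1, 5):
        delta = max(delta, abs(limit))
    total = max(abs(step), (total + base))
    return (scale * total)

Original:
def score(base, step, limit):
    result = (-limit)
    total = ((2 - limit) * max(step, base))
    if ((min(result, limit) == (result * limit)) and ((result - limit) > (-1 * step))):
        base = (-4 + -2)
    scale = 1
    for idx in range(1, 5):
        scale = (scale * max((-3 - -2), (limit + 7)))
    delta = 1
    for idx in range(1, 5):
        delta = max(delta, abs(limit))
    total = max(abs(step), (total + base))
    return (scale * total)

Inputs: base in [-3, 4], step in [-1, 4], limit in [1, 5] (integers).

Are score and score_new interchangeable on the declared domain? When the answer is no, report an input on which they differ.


The two are interchangeable: arithmetic usage differs; also constant usage differs; also statement counts differ; also local variable names differ; also loop structure differs; also min/max/abs usage differs, and every declared input agrees.
Tracing base=2, step=4, limit=5: score: result becomes -5; next total becomes -12; next ((min(result, limit) == (result * limit)) and ((result - limit) > (-1 * step))) evaluates to false; next scale becomes 1; next at idx=1:; next scale becomes 12; next at idx=2:; next scale becomes 144; next at idx=3:; next scale becomes 1728; next at idx=4:; next scale becomes 20736; next delta becomes 1; next at idx=1:; next delta becomes 5; next at idx=2:; next delta becomes 5; next at idx=3:; next delta becomes 5; next at idx=4:; next delta becomes 5; next total becomes 4; next final value 82944 | score_new: result becomes -5; next total becomes -12; next ((min(result, limit) == (result * limit)) and ((result - limit) > (-1 * step))) evaluates to false; next scale becomes 1; next scale becomes 12; next scale becomes 144; next scale becomes 1728; next scale becomes 20736; next delta becomes 1; next at idx=1:; next delta becomes 5; next at idx=2:; next delta becomes 5; next at idx=3:; next delta becomes 5; next at idx=4:; next delta becomes 5; next total becomes 4; next final value 82944 — matching result 82944.
Sweeping the whole domain (240 inputs) finds no disagreement.
verdict: equivalent


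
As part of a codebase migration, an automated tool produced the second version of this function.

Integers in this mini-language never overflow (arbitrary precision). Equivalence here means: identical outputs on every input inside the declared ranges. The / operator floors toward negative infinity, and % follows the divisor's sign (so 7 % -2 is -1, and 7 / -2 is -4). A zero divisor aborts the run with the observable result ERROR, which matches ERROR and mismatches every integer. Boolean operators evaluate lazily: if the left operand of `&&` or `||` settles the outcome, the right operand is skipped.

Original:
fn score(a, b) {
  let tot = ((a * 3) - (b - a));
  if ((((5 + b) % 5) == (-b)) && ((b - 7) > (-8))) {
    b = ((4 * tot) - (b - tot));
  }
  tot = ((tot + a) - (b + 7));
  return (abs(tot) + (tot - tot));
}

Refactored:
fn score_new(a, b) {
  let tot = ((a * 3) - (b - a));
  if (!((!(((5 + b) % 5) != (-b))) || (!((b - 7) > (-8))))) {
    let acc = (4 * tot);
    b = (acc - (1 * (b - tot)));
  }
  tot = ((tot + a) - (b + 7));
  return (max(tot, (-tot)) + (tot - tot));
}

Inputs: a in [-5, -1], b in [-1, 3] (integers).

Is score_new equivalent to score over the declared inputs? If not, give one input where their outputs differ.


At a=-5, b=0: score gives 68, score_new gives 32.
verdict: not equivalent; witness: a=-5, b=0


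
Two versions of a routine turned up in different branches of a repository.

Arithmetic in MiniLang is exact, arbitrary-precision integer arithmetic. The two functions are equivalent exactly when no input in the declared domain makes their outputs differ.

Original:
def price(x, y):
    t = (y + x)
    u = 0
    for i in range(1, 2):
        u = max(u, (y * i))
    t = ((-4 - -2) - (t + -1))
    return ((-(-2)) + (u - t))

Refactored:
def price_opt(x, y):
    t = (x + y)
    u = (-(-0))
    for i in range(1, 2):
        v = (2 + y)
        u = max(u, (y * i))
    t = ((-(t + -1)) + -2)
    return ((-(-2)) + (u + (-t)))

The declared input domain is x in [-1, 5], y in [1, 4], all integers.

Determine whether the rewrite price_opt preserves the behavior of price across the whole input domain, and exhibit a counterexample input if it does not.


Comparing the listings, the differences include: statement counts differ, and local variable names differ, and arithmetic usage differs, and constant usage differs.
Tracing x=1, y=4: price: t becomes 5; next u becomes 0; next at i=1:; next u becomes 4; next t becomes -6; next final value 12 | price_opt: t becomes 5; next u becomes 0; next at i=1:; next v becomes 6; next u becomes 4; next t becomes -6; next final value 12 — matching result 12.
Across all 28 domain points the two functions coincide.
verdict: equivalent
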